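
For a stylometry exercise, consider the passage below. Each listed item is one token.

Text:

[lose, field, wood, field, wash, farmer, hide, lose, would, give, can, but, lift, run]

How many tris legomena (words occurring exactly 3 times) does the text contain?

Frequencies: lose:2, field:2, wood:1, wash:1, farmer:1, hide:1, would:1, give:1, can:1, but:1, lift:1, run:1
Words with frequency 3: (none)

0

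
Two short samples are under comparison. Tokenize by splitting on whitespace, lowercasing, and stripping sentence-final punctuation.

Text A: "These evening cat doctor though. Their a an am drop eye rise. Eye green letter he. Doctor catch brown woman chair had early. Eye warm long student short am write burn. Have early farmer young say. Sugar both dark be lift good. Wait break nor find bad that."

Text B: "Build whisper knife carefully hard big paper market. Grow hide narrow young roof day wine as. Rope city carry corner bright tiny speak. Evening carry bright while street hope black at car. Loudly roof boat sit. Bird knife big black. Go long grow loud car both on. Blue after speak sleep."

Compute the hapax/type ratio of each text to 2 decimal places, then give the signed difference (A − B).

A: hapax=39, V=43, ratio=0.91
B: hapax=33, V=42, ratio=0.79
Difference = 0.91 − 0.79 = 0.12

0.12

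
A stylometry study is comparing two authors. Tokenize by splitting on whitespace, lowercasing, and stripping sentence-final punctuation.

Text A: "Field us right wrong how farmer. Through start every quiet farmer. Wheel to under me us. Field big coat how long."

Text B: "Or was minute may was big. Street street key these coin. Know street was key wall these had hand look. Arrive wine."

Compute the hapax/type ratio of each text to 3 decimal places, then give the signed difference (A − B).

A: hapax=13, V=17, ratio=0.765
B: hapax=12, V=16, ratio=0.750
Difference = 0.765 − 0.750 = 0.015

0.015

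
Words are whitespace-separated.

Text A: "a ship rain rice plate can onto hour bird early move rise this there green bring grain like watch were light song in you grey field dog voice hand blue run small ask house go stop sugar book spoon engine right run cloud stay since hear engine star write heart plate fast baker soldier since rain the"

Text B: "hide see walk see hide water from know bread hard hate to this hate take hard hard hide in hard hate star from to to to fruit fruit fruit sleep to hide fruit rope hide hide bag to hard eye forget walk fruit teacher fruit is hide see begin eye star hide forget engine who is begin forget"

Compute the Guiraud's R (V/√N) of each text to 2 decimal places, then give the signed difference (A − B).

A: V=52, N=57, R=6.89
B: V=25, N=58, R=3.28
Difference = 6.89 − 3.28 = 3.61

3.61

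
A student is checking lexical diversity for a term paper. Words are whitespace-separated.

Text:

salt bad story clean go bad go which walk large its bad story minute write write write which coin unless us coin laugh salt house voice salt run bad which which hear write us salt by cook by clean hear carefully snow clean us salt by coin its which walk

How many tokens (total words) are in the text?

50

Tokens: salt, bad, story, clean, go, bad, go, which, walk, large, its, bad, story, minute, write, write, write, which, coin, unless, us, coin, laugh, salt, house, voice, salt, run, bad, which, which, hear, write, us, salt, by, cook, by, clean, hear, carefully, snow, clean, us, salt, by, coin, its, which, walk
N = 50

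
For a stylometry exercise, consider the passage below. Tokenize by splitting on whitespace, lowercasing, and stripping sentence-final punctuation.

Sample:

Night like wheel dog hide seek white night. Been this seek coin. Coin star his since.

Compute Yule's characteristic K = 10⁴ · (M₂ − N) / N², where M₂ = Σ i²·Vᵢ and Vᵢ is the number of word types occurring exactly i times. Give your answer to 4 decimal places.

Frequencies: night:2, seek:2, coin:2, like:1, wheel:1, dog:1, hide:1, white:1, been:1, this:1, star:1, his:1, since:1
N = 16. Frequency spectrum: V_1=10, V_2=3
M₂ = 1²·10 + 2²·3 = 22
K = 10000 × (22 − 16) / 16² = 234.3750

234.3750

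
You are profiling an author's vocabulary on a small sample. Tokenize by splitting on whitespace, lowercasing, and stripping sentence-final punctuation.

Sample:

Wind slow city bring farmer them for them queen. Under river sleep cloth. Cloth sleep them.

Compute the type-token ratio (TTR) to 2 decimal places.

0.75

N = 16 tokens, V = 12 types.
TTR = V / N = 12 / 16 = 0.75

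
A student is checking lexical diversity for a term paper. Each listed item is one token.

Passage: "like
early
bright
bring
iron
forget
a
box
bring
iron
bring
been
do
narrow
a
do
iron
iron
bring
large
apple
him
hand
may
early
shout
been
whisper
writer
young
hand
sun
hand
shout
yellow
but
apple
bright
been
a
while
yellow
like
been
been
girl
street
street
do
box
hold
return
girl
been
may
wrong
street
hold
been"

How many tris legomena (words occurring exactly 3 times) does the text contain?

Frequencies: been:7, bring:4, iron:4, a:3, do:3, hand:3, street:3, like:2, early:2, bright:2, box:2, apple:2, may:2, shout:2, yellow:2, girl:2, hold:2, forget:1, narrow:1, large:1, … (9 more, each freq 1)
Words with frequency 3: a, do, hand, street

4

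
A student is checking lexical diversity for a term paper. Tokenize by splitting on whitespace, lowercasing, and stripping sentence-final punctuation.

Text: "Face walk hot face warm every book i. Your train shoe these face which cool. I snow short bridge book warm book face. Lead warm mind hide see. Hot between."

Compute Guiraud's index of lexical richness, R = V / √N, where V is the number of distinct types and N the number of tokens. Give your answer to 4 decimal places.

N = 30, V = 21.
√N = 5.477226
R = 21 / 5.477226 = 3.8341

3.8341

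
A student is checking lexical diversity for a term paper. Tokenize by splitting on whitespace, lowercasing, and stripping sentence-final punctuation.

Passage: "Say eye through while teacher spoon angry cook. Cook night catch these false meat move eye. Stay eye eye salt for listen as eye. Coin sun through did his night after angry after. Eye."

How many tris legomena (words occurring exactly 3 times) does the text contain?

Frequencies: eye:6, through:2, angry:2, cook:2, night:2, after:2, say:1, while:1, teacher:1, spoon:1, catch:1, these:1, false:1, meat:1, move:1, stay:1, salt:1, for:1, listen:1, as:1, … (4 more, each freq 1)
Words with frequency 3: (none)

0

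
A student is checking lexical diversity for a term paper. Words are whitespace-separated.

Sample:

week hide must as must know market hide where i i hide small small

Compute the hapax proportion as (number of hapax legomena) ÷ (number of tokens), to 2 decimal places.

Frequencies: hide:3, must:2, i:2, small:2, week:1, as:1, know:1, market:1, where:1
Hapax count = 5; token count = 14.
Ratio = 5 / 14 = 0.36

0.36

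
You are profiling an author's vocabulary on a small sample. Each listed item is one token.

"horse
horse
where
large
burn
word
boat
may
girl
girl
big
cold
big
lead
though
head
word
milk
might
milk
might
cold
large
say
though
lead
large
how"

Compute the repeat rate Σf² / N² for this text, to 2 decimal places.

0.07

Frequencies: large:3, horse:2, word:2, girl:2, big:2, cold:2, lead:2, though:2, milk:2, might:2, where:1, burn:1, boat:1, may:1, head:1, say:1, how:1
Σf² = 52; N² = 784
Repeat rate = 52 / 784 = 0.07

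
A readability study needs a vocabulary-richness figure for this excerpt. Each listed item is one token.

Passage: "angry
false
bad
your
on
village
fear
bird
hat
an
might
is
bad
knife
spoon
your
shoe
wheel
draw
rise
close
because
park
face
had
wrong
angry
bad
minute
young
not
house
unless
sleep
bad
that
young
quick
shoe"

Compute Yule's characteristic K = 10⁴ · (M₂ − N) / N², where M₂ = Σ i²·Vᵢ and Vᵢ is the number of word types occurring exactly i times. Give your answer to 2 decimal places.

131.49

Frequencies: bad:4, angry:2, your:2, shoe:2, young:2, false:1, on:1, village:1, fear:1, bird:1, hat:1, an:1, might:1, is:1, knife:1, spoon:1, wheel:1, draw:1, rise:1, close:1, … (12 more, each freq 1)
N = 39. Frequency spectrum: V_1=27, V_2=4, V_4=1
M₂ = 1²·27 + 2²·4 + 4²·1 = 59
K = 10000 × (59 − 39) / 39² = 131.49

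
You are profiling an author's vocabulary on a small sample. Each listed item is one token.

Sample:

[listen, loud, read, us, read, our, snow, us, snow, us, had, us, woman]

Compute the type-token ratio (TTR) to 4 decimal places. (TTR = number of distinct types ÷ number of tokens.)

N = 13 tokens, V = 8 types.
TTR = V / N = 8 / 13 = 0.6154

0.6154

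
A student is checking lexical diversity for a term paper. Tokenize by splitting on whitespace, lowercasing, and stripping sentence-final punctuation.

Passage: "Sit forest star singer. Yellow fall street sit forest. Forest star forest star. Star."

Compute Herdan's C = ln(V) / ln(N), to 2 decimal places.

N = 14, V = 7.
ln(V) = 1.945910, ln(N) = 2.639057
C = 1.945910 / 2.639057 = 0.74

0.74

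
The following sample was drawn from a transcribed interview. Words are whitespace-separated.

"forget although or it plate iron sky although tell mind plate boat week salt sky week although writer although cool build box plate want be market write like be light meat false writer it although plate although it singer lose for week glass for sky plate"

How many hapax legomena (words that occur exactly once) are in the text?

Frequencies: although:6, plate:5, it:3, sky:3, week:3, writer:2, be:2, for:2, forget:1, or:1, iron:1, tell:1, mind:1, boat:1, salt:1, cool:1, build:1, box:1, want:1, market:1, … (8 more, each freq 1)
Hapax (freq=1): boat, box, build, cool, false, forget, glass, iron, light, like, lose, market, meat, mind, or, salt, singer, tell, want, write

20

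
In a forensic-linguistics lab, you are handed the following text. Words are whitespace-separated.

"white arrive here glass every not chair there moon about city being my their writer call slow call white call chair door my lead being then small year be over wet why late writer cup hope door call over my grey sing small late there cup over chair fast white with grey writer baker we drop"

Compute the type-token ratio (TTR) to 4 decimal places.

0.6429

N = 56 tokens, V = 36 types.
TTR = V / N = 36 / 56 = 0.6429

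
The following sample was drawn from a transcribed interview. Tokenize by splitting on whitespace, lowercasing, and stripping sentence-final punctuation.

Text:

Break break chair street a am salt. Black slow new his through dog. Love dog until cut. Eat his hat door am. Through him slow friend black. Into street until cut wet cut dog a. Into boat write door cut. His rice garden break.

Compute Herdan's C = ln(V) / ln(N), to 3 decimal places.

N = 44, V = 26.
ln(V) = 3.258097, ln(N) = 3.784190
C = 3.258097 / 3.784190 = 0.861

0.861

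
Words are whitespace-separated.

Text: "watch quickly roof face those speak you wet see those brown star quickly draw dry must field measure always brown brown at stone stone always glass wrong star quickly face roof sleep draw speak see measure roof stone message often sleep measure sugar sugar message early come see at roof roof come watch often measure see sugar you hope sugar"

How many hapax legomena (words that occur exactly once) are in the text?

Frequencies: roof:5, see:4, measure:4, sugar:4, quickly:3, brown:3, stone:3, watch:2, face:2, those:2, speak:2, you:2, star:2, draw:2, always:2, at:2, sleep:2, message:2, often:2, come:2, … (8 more, each freq 1)
Hapax (freq=1): dry, early, field, glass, hope, must, wet, wrong

8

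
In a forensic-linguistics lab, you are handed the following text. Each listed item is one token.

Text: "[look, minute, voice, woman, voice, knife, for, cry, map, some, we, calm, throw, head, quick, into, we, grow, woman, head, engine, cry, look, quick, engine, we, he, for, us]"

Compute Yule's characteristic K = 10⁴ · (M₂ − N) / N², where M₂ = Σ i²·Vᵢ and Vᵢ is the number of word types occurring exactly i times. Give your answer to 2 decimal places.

Frequencies: we:3, look:2, voice:2, woman:2, for:2, cry:2, head:2, quick:2, engine:2, minute:1, knife:1, map:1, some:1, calm:1, throw:1, into:1, grow:1, he:1, us:1
N = 29. Frequency spectrum: V_1=10, V_2=8, V_3=1
M₂ = 1²·10 + 2²·8 + 3²·1 = 51
K = 10000 × (51 − 29) / 29² = 261.59

261.59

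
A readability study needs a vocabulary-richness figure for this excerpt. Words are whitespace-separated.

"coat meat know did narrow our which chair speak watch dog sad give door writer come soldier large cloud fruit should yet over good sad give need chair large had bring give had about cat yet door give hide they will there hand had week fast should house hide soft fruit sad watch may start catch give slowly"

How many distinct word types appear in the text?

Distinct types: {about, bring, cat, catch, chair, cloud, coat, come, did, dog, door, fast, fruit, give, good, had, hand, hide, house, know, large, may, meat, narrow, need, our, over, sad, should, slowly, soft, soldier, speak, start, there, they, watch, week, which, will, writer, yet}
V = 42

42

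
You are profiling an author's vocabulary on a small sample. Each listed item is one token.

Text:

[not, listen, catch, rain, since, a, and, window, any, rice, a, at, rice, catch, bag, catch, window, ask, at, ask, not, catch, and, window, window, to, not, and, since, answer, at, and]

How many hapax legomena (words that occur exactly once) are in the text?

6

Frequencies: catch:4, and:4, window:4, not:3, at:3, since:2, a:2, rice:2, ask:2, listen:1, rain:1, any:1, bag:1, to:1, answer:1
Hapax (freq=1): answer, any, bag, listen, rain, to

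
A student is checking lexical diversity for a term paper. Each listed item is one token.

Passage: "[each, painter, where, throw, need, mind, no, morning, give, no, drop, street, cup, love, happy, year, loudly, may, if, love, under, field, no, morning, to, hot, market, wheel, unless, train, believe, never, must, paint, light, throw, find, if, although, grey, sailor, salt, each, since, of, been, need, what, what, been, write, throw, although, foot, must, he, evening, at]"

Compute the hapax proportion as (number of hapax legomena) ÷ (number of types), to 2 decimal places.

0.76

Frequencies: throw:3, no:3, each:2, need:2, morning:2, love:2, if:2, must:2, although:2, been:2, what:2, painter:1, where:1, mind:1, give:1, drop:1, street:1, cup:1, happy:1, year:1, … (25 more, each freq 1)
Hapax count = 34; type count = 45.
Ratio = 34 / 45 = 0.76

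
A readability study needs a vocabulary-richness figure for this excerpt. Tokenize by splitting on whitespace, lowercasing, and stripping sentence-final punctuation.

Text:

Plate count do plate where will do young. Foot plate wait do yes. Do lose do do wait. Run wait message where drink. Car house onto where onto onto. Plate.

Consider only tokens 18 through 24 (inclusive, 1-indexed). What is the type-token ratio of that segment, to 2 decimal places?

0.86

Segment tokens 18–24: wait, run, wait, message, where, drink, car
Segment N = 7, segment V = 6.
TTR = 6 / 7 = 0.86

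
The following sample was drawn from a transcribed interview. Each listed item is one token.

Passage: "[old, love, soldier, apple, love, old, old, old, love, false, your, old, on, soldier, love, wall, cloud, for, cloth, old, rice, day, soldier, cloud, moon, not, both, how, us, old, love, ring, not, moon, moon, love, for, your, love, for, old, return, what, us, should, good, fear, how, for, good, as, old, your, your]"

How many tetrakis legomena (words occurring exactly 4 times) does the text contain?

2

Frequencies: old:9, love:7, your:4, for:4, soldier:3, moon:3, cloud:2, not:2, how:2, us:2, good:2, apple:1, false:1, on:1, wall:1, cloth:1, rice:1, day:1, both:1, ring:1, … (5 more, each freq 1)
Words with frequency 4: for, your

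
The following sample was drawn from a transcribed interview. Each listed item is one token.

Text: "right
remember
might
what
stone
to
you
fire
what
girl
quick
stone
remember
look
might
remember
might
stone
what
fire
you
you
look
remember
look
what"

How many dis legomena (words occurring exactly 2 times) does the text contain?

Frequencies: remember:4, what:4, might:3, stone:3, you:3, look:3, fire:2, right:1, to:1, girl:1, quick:1
Words with frequency 2: fire

1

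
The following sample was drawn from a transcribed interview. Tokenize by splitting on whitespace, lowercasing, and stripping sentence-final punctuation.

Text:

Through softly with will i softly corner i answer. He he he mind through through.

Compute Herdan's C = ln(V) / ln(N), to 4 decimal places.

N = 15, V = 9.
ln(V) = 2.197225, ln(N) = 2.708050
C = 2.197225 / 2.708050 = 0.8114

0.8114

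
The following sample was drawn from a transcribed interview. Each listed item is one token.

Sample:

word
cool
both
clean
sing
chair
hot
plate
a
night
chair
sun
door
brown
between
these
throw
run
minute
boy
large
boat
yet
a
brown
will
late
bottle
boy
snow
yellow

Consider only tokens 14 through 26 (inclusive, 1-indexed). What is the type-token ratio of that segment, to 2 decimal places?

0.92

Segment tokens 14–26: brown, between, these, throw, run, minute, boy, large, boat, yet, a, brown, will
Segment N = 13, segment V = 12.
TTR = 12 / 13 = 0.92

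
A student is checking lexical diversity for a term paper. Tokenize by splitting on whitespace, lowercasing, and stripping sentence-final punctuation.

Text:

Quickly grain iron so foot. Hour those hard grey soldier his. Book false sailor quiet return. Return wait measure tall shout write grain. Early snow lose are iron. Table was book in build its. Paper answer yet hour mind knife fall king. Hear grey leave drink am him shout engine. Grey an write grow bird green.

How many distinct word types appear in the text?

Distinct types: {am, an, answer, are, bird, book, build, drink, early, engine, fall, false, foot, grain, green, grey, grow, hard, hear, him, his, hour, in, iron, its, king, knife, leave, lose, measure, mind, paper, quickly, quiet, return, sailor, shout, snow, so, soldier, table, tall, those, wait, was, write, yet}
V = 47

47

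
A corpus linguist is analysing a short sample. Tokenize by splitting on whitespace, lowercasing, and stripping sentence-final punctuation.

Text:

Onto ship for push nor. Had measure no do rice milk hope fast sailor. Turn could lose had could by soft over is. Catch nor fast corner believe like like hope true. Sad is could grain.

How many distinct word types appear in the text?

28

Distinct types: {believe, by, catch, corner, could, do, fast, for, grain, had, hope, is, like, lose, measure, milk, no, nor, onto, over, push, rice, sad, sailor, ship, soft, true, turn}
V = 28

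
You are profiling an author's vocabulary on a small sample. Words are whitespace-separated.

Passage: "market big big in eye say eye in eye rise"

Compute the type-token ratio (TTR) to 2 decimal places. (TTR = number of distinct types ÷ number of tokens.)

N = 10 tokens, V = 6 types.
TTR = V / N = 6 / 10 = 0.60

0.60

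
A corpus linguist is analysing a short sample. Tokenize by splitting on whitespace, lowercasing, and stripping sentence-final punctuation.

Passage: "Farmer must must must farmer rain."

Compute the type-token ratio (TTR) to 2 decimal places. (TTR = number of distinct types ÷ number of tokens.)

0.50

N = 6 tokens, V = 3 types.
TTR = V / N = 3 / 6 = 0.50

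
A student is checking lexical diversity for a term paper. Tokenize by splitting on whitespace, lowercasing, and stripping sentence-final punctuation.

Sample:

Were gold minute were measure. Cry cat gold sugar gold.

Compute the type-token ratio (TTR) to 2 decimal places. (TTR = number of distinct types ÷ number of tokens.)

0.70

N = 10 tokens, V = 7 types.
TTR = V / N = 7 / 10 = 0.70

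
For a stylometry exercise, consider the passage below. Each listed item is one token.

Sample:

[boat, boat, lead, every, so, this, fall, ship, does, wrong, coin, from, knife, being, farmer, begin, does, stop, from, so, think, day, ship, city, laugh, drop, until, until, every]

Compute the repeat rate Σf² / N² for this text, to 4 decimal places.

Frequencies: boat:2, every:2, so:2, ship:2, does:2, from:2, until:2, lead:1, this:1, fall:1, wrong:1, coin:1, knife:1, being:1, farmer:1, begin:1, stop:1, think:1, day:1, city:1, … (2 more, each freq 1)
Σf² = 43; N² = 841
Repeat rate = 43 / 841 = 0.0511

0.0511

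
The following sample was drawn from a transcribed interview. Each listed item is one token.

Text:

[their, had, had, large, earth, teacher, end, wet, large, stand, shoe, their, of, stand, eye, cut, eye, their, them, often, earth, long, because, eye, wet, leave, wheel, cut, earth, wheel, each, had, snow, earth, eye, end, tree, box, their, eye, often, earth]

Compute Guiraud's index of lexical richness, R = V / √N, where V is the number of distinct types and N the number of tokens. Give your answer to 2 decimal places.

3.39

N = 42, V = 22.
√N = 6.480741
R = 22 / 6.480741 = 3.39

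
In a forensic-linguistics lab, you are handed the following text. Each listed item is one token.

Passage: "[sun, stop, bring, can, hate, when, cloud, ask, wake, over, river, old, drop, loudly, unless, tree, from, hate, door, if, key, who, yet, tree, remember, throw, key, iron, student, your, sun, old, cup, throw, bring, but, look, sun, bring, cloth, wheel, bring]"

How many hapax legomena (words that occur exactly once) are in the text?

25

Frequencies: bring:4, sun:3, hate:2, old:2, tree:2, key:2, throw:2, stop:1, can:1, when:1, cloud:1, ask:1, wake:1, over:1, river:1, drop:1, loudly:1, unless:1, from:1, door:1, … (12 more, each freq 1)
Hapax (freq=1): ask, but, can, cloth, cloud, cup, door, drop, from, if, iron, look, loudly, over, remember, river, stop, student, unless, wake, wheel, when, who, yet, your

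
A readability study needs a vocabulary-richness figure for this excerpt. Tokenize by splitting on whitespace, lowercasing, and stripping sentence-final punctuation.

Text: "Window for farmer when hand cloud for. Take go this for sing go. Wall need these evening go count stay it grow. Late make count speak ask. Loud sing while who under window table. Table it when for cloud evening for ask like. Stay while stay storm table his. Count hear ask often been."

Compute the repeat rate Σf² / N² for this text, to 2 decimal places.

Frequencies: for:5, go:3, count:3, stay:3, ask:3, table:3, window:2, when:2, cloud:2, sing:2, evening:2, it:2, while:2, farmer:1, hand:1, take:1, this:1, wall:1, need:1, these:1, … (13 more, each freq 1)
Σf² = 118; N² = 2916
Repeat rate = 118 / 2916 = 0.04

0.04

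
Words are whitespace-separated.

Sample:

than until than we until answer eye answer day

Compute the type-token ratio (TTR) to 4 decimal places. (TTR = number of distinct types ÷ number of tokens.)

0.6667

N = 9 tokens, V = 6 types.
TTR = V / N = 6 / 9 = 0.6667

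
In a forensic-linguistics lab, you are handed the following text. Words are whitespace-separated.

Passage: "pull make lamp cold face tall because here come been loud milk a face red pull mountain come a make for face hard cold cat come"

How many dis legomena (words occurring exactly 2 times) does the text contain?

4

Frequencies: face:3, come:3, pull:2, make:2, cold:2, a:2, lamp:1, tall:1, because:1, here:1, been:1, loud:1, milk:1, red:1, mountain:1, for:1, hard:1, cat:1
Words with frequency 2: a, cold, make, pull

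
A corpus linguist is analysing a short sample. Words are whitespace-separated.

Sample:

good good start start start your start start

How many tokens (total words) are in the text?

Tokens: good, good, start, start, start, your, start, start
N = 8

8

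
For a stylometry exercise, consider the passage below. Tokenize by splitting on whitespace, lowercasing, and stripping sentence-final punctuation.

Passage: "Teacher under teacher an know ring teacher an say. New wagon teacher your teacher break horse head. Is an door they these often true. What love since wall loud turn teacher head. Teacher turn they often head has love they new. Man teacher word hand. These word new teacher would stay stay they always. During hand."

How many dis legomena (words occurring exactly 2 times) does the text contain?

Frequencies: teacher:9, they:4, an:3, new:3, head:3, these:2, often:2, love:2, turn:2, word:2, hand:2, stay:2, under:1, know:1, ring:1, say:1, wagon:1, your:1, break:1, horse:1, … (12 more, each freq 1)
Words with frequency 2: hand, love, often, stay, these, turn, word

7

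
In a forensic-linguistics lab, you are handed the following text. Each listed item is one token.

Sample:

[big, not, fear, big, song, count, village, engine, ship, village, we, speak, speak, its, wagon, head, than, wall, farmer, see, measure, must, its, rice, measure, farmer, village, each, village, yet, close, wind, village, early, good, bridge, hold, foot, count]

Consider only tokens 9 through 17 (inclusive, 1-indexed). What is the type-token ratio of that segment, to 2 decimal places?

0.89

Segment tokens 9–17: ship, village, we, speak, speak, its, wagon, head, than
Segment N = 9, segment V = 8.
TTR = 8 / 9 = 0.89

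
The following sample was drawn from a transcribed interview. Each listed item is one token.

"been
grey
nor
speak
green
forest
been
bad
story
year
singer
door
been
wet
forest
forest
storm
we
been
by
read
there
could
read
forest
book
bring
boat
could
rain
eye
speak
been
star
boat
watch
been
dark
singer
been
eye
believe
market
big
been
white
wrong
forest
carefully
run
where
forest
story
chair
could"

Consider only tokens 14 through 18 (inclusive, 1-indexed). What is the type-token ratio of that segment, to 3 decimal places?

0.800

Segment tokens 14–18: wet, forest, forest, storm, we
Segment N = 5, segment V = 4.
TTR = 4 / 5 = 0.800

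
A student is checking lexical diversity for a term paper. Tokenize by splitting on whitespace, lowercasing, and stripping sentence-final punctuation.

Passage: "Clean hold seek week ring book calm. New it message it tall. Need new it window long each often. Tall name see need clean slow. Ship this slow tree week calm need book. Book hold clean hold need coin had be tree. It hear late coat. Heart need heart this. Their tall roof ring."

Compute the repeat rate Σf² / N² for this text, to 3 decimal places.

Frequencies: need:5, it:4, clean:3, hold:3, book:3, tall:3, week:2, ring:2, calm:2, new:2, slow:2, this:2, tree:2, heart:2, seek:1, message:1, window:1, long:1, each:1, often:1, … (11 more, each freq 1)
Σf² = 126; N² = 2916
Repeat rate = 126 / 2916 = 0.043

0.043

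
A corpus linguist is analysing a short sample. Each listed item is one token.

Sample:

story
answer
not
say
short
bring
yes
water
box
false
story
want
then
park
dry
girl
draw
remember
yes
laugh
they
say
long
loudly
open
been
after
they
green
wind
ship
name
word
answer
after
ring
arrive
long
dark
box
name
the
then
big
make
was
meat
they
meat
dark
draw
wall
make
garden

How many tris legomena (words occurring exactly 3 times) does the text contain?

1

Frequencies: they:3, story:2, answer:2, say:2, yes:2, box:2, then:2, draw:2, long:2, after:2, name:2, dark:2, make:2, meat:2, not:1, short:1, bring:1, water:1, false:1, want:1, … (19 more, each freq 1)
Words with frequency 3: they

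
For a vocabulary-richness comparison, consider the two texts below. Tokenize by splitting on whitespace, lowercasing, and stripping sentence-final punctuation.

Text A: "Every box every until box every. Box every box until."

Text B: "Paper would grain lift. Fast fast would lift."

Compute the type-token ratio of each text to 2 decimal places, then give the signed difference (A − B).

TTR(A) = 3/10 = 0.30
TTR(B) = 5/8 = 0.63
Difference = 0.30 − 0.63 = -0.33

-0.33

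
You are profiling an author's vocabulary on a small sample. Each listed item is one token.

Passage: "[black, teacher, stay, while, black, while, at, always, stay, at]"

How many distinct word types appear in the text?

6

Distinct types: {always, at, black, stay, teacher, while}
V = 6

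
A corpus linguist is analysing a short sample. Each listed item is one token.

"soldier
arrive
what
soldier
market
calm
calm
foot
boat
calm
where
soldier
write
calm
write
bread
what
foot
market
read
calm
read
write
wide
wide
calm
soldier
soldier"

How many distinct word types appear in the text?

12

Distinct types: {arrive, boat, bread, calm, foot, market, read, soldier, what, where, wide, write}
V = 12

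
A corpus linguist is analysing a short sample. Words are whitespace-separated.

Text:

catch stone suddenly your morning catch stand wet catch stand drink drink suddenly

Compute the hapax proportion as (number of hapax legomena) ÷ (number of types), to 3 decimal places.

Frequencies: catch:3, suddenly:2, stand:2, drink:2, stone:1, your:1, morning:1, wet:1
Hapax count = 4; type count = 8.
Ratio = 4 / 8 = 0.500

0.500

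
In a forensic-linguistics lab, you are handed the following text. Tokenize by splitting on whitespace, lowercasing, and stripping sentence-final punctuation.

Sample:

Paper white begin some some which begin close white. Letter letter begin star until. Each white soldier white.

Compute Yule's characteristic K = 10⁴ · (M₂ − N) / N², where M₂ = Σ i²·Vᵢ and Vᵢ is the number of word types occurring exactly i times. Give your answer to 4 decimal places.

Frequencies: white:4, begin:3, some:2, letter:2, paper:1, which:1, close:1, star:1, until:1, each:1, soldier:1
N = 18. Frequency spectrum: V_1=7, V_2=2, V_3=1, V_4=1
M₂ = 1²·7 + 2²·2 + 3²·1 + 4²·1 = 40
K = 10000 × (40 − 18) / 18² = 679.0123

679.0123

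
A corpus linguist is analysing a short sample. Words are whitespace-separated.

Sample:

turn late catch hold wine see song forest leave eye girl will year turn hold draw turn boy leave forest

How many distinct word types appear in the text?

15

Distinct types: {boy, catch, draw, eye, forest, girl, hold, late, leave, see, song, turn, will, wine, year}
V = 15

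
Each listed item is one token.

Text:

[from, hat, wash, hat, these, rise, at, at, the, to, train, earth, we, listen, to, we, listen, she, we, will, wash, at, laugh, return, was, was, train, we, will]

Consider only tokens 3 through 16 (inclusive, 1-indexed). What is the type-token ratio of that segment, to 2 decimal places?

Segment tokens 3–16: wash, hat, these, rise, at, at, the, to, train, earth, we, listen, to, we
Segment N = 14, segment V = 11.
TTR = 11 / 14 = 0.79

0.79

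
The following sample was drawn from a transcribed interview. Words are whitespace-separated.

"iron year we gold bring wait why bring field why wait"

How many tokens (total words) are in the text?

Tokens: iron, year, we, gold, bring, wait, why, bring, field, why, wait
N = 11

11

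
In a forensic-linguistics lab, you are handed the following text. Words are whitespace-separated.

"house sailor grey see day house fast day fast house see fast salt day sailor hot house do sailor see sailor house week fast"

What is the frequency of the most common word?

Frequencies: house:5, sailor:4, fast:4, see:3, day:3, grey:1, salt:1, hot:1, do:1, week:1
Most common: 'house' with frequency 5.

5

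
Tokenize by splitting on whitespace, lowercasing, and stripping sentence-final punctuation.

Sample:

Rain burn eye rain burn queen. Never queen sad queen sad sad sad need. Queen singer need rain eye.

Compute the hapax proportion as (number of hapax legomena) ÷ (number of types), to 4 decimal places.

0.2500

Frequencies: queen:4, sad:4, rain:3, burn:2, eye:2, need:2, never:1, singer:1
Hapax count = 2; type count = 8.
Ratio = 2 / 8 = 0.2500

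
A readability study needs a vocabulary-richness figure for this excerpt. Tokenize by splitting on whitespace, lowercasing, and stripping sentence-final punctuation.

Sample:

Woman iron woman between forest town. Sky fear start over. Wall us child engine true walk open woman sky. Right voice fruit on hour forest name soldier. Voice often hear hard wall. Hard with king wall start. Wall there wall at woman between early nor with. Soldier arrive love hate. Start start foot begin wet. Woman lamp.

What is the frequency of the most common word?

5

Frequencies: woman:5, wall:5, start:4, between:2, forest:2, sky:2, voice:2, soldier:2, hard:2, with:2, iron:1, town:1, fear:1, over:1, us:1, child:1, engine:1, true:1, walk:1, open:1, … (19 more, each freq 1)
Most common: 'woman' with frequency 5.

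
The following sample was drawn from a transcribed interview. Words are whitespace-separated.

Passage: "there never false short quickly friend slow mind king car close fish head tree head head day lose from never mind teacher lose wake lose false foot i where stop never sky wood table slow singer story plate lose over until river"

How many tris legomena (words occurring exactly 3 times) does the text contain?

2

Frequencies: lose:4, never:3, head:3, false:2, slow:2, mind:2, there:1, short:1, quickly:1, friend:1, king:1, car:1, close:1, fish:1, tree:1, day:1, from:1, teacher:1, wake:1, foot:1, … (12 more, each freq 1)
Words with frequency 3: head, never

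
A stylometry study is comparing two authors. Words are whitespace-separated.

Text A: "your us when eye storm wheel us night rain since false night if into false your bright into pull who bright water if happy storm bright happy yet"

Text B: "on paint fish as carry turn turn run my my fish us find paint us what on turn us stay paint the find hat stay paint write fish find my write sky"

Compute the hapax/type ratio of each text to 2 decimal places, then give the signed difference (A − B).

0.06

A: hapax=9, V=18, ratio=0.50
B: hapax=7, V=16, ratio=0.44
Difference = 0.50 − 0.44 = 0.06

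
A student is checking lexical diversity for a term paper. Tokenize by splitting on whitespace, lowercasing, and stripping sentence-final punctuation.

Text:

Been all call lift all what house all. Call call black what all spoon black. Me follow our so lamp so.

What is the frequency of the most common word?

Frequencies: all:4, call:3, what:2, black:2, so:2, been:1, lift:1, house:1, spoon:1, me:1, follow:1, our:1, lamp:1
Most common: 'all' with frequency 4.

4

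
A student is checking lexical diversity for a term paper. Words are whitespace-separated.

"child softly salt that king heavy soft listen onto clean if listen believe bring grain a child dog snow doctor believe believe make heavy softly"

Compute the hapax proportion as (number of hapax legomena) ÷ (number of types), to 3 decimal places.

Frequencies: believe:3, child:2, softly:2, heavy:2, listen:2, salt:1, that:1, king:1, soft:1, onto:1, clean:1, if:1, bring:1, grain:1, a:1, dog:1, snow:1, doctor:1, make:1
Hapax count = 14; type count = 19.
Ratio = 14 / 19 = 0.737

0.737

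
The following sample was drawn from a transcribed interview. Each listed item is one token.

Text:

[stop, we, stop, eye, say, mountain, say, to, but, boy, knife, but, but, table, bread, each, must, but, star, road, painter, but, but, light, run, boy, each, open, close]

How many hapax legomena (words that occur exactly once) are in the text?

15

Frequencies: but:6, stop:2, say:2, boy:2, each:2, we:1, eye:1, mountain:1, to:1, knife:1, table:1, bread:1, must:1, star:1, road:1, painter:1, light:1, run:1, open:1, close:1
Hapax (freq=1): bread, close, eye, knife, light, mountain, must, open, painter, road, run, star, table, to, we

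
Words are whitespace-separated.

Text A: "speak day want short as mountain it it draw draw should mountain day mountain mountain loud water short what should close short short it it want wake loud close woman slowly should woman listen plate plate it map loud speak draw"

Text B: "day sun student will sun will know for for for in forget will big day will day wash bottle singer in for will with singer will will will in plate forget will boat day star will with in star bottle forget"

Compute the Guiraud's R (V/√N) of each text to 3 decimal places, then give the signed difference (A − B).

0.468

A: V=19, N=41, R=2.967
B: V=16, N=41, R=2.499
Difference = 2.967 − 2.499 = 0.468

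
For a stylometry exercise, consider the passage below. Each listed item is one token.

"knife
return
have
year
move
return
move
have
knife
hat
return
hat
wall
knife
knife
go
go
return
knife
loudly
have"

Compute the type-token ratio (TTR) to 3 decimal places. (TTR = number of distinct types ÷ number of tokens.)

0.429

N = 21 tokens, V = 9 types.
TTR = V / N = 9 / 21 = 0.429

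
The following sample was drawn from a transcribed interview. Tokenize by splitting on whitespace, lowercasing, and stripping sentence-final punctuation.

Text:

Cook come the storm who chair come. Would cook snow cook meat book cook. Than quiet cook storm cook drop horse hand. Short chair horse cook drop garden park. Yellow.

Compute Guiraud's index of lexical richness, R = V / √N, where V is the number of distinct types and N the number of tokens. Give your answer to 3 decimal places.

3.469

N = 30, V = 19.
√N = 5.477226
R = 19 / 5.477226 = 3.469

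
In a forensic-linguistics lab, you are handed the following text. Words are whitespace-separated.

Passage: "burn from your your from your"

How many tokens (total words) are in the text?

6

Tokens: burn, from, your, your, from, your
N = 6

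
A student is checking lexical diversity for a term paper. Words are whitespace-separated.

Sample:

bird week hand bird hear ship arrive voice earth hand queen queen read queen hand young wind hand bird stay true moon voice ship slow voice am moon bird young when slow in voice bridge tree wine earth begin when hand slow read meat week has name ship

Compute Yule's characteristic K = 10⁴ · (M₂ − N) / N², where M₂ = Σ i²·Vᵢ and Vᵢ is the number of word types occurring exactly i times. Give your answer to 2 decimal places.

321.18

Frequencies: hand:5, bird:4, voice:4, ship:3, queen:3, slow:3, week:2, earth:2, read:2, young:2, moon:2, when:2, hear:1, arrive:1, wind:1, stay:1, true:1, am:1, in:1, bridge:1, … (6 more, each freq 1)
N = 48. Frequency spectrum: V_1=14, V_2=6, V_3=3, V_4=2, V_5=1
M₂ = 1²·14 + 2²·6 + 3²·3 + 4²·2 + 5²·1 = 122
K = 10000 × (122 − 48) / 48² = 321.18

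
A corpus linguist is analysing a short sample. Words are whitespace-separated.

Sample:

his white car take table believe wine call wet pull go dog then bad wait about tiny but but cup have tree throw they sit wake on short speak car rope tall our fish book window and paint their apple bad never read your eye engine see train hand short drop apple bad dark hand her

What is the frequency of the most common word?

3

Frequencies: bad:3, car:2, but:2, short:2, apple:2, hand:2, his:1, white:1, take:1, table:1, believe:1, wine:1, call:1, wet:1, pull:1, go:1, dog:1, then:1, wait:1, about:1, … (29 more, each freq 1)
Most common: 'bad' with frequency 3.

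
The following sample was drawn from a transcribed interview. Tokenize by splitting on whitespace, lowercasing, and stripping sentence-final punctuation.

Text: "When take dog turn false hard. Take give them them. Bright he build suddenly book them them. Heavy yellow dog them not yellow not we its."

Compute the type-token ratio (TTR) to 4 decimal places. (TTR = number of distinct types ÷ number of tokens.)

N = 26 tokens, V = 18 types.
TTR = V / N = 18 / 26 = 0.6923

0.6923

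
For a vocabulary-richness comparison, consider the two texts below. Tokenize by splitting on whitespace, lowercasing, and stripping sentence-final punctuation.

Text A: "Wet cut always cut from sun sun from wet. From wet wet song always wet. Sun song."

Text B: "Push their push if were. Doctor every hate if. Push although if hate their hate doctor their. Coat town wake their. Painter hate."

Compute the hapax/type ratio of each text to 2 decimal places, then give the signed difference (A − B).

-0.58

A: hapax=0, V=6, ratio=0.00
B: hapax=7, V=12, ratio=0.58
Difference = 0.00 − 0.58 = -0.58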